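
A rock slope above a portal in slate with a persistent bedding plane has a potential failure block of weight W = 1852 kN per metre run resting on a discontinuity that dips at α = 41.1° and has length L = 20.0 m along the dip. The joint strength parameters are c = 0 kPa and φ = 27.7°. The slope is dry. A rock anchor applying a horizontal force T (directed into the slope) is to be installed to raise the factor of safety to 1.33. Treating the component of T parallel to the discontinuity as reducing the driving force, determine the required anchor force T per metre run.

Resolving forces along and normal to the sliding plane, with the horizontal anchor force T adding T·sinα to the effective normal force and T·cosα acting up the plane against the driving force:
FS = [cL + (W cosα + T sinα) tanφ] / [W sinα − T cosα]
Without the anchor: N' = 1395.6 kN/m, driving T_d = 1217.5 kN/m, resisting R = 0·20.0 + 1395.6·tan27.7° = 732.7 kN/m, FS = 0.60.
Setting FS = 1.33 and solving for T:
1.33·(1217.5 − T cos41.1°) = 732.7 + T sin41.1°·tan27.7°
T·(sin41.1°·tan27.7° + 1.33·cos41.1°) = 1.33·1217.5 − 732.7
T·(0.6574·0.5250 + 1.33·0.7536) = 1619.2 − 732.7 = 886.5
T·1.3474 = 886.5
T = 658.0 kN/m

T = 658 kN/m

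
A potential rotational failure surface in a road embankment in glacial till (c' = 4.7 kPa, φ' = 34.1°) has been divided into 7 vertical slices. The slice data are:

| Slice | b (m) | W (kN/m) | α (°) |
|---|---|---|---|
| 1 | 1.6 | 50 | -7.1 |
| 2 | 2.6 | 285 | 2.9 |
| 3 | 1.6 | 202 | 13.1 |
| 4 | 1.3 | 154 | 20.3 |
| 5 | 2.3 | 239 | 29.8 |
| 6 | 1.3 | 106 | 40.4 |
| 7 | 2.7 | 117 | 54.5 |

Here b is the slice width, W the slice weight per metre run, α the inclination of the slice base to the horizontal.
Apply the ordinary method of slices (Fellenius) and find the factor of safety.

Ordinary method of slices: FS = Σ[c'·Δl_i + (W_i cosα_i)·tanφ'] / Σ W_i sinα_i, with Δl_i = b_i / cosα_i.
Slice 1: Δl = 1.6/cos(-7.1°) = 1.612 m; N'_1 = 50·cos(-7.1°) = 49.6; c'Δl = 7.58; W sinα = -6.2
Slice 2: Δl = 2.6/cos2.9° = 2.603 m; N'_2 = 285·cos2.9° = 284.6; c'Δl = 12.24; W sinα = 14.4
Slice 3: Δl = 1.6/cos13.1° = 1.643 m; N'_3 = 202·cos13.1° = 196.7; c'Δl = 7.72; W sinα = 45.8
Slice 4: Δl = 1.3/cos20.3° = 1.386 m; N'_4 = 154·cos20.3° = 144.4; c'Δl = 6.51; W sinα = 53.4
Slice 5: Δl = 2.3/cos29.8° = 2.650 m; N'_5 = 239·cos29.8° = 207.4; c'Δl = 12.46; W sinα = 118.8
Slice 6: Δl = 1.3/cos40.4° = 1.707 m; N'_6 = 106·cos40.4° = 80.7; c'Δl = 8.02; W sinα = 68.7
Slice 7: Δl = 2.7/cos54.5° = 4.650 m; N'_7 = 117·cos54.5° = 67.9; c'Δl = 21.85; W sinα = 95.3
Σc'Δl = 76.4 kN/m; ΣN' = 1031.5 kN/m; ΣW sinα = 390.2 kN/m
Resisting = 76.4 + 1031.5·tan34.1° = 76.4 + 698.4 = 774.8 kN/m
FS = 774.8 / 390.2 = 1.986

FS = 1.99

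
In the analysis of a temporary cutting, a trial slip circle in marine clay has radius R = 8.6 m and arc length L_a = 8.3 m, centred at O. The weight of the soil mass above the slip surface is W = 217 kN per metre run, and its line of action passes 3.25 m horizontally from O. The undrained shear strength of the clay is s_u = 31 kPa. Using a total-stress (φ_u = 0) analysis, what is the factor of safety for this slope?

Taking moments about the centre O, the resisting moment is provided by the undrained shear strength acting along the arc:
M_R = s_u·L_a·R = 31·8.30·8.6 = 2212.8 kN·m/m
M_D = W·d = 217·3.25 = 705.2 kN·m/m
FS = M_R / M_D = 2212.8 / 705.2 = 3.138

FS = 3.14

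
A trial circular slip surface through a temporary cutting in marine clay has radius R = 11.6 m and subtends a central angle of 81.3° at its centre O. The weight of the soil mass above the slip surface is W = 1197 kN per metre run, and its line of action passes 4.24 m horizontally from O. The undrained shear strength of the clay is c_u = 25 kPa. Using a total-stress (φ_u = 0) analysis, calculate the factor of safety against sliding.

FS = 0.94

Taking moments about the centre O, the resisting moment is provided by the undrained shear strength acting along the arc:
Arc length L_a = R·θ = 11.6·(81.3°·π/180) = 11.6·1.4190 = 16.46 m
M_R = c_u·L_a·R = 25·16.46·11.6 = 4773.4 kN·m/m
M_D = W·d = 1197·4.24 = 5075.3 kN·m/m
FS = M_R / M_D = 4773.4 / 5075.3 = 0.941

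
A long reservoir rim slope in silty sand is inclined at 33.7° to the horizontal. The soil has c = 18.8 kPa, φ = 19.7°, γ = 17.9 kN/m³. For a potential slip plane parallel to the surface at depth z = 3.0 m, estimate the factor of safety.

For an infinite slope with a slip plane parallel to the surface (no pore pressure): FS = [c + γz cos²β tanφ] / [γz sinβ cosβ].
γz = 17.9·3.0 = 53.70 kN/m²
Numerator = 18.8 + 53.70·cos²33.7°·tan19.7° = 18.8 + 53.70·0.6921·0.3581 = 32.108 kPa
Denominator = 53.70·sin33.7°·cos33.7° = 53.70·0.5548·0.8320 = 24.788 kPa
FS = 32.108 / 24.788 = 1.295

FS = 1.30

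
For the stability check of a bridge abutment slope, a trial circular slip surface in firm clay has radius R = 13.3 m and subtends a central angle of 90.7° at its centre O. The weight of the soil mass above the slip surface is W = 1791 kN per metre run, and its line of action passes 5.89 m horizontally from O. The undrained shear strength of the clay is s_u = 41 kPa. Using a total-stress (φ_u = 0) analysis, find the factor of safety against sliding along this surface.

Taking moments about the centre O, the resisting moment is provided by the undrained shear strength acting along the arc:
Arc length L_a = R·θ = 13.3·(90.7°·π/180) = 13.3·1.5830 = 21.05 m
M_R = s_u·L_a·R = 41·21.05·13.3 = 11480.8 kN·m/m
M_D = W·d = 1791·5.89 = 10549.0 kN·m/m
FS = M_R / M_D = 11480.8 / 10549.0 = 1.088

FS = 1.09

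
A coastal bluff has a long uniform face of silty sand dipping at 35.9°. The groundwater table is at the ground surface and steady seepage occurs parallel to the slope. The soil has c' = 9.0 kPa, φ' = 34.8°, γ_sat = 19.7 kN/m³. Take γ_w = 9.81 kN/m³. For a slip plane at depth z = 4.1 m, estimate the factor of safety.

With seepage parallel to the slope and the water table at the surface, the effective normal stress on the slip plane uses the buoyant unit weight γ' = γ_sat − γ_w while the driving shear stress uses γ_sat:
FS = [c' + γ' z cos²β tanφ'] / [γ_sat z sinβ cosβ]
γ' = 19.7 − 9.81 = 9.89 kN/m³
Numerator = 9.0 + 9.89·4.1·cos²35.9°·tan34.8° = 9.0 + 9.89·4.1·0.6562·0.6950 = 27.492 kPa
Denominator = 19.7·4.1·sin35.9°·cos35.9° = 19.7·4.1·0.5864·0.8100 = 38.365 kPa
FS = 27.492 / 38.365 = 0.717

FS = 0.72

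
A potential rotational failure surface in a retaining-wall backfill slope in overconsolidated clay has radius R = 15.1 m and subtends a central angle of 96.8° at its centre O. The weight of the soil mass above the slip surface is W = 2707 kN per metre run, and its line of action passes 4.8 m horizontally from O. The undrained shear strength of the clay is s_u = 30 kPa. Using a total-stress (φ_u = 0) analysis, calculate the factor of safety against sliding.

Taking moments about the centre O, the resisting moment is provided by the undrained shear strength acting along the arc:
Arc length L_a = R·θ = 15.1·(96.8°·π/180) = 15.1·1.6895 = 25.51 m
M_R = s_u·L_a·R = 30·25.51·15.1 = 11556.5 kN·m/m
M_D = W·d = 2707·4.8 = 12993.6 kN·m/m
FS = M_R / M_D = 11556.5 / 12993.6 = 0.889

FS = 0.89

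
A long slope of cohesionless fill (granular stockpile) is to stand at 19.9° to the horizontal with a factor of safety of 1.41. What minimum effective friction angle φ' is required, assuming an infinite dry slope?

φ' = 27.0°

FS = tanφ'/tanβ ⇒ tanφ' = FS · tanβ = 1.41 · tan19.9° = 0.5104
φ' = arctan(0.5104) = 27.04°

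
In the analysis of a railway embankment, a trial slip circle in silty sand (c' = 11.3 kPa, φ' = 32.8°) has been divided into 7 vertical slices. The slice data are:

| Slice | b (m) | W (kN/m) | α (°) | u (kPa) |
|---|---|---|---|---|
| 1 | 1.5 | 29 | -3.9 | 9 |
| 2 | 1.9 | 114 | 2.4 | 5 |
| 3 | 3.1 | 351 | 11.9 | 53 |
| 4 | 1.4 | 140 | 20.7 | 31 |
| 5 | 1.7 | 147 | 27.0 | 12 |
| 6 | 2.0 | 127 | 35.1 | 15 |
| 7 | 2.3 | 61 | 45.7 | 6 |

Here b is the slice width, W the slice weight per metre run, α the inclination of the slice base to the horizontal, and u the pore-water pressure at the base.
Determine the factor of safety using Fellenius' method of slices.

FS = 1.79

Ordinary method of slices: FS = Σ[c'·Δl_i + (W_i cosα_i − u_i·Δl_i)·tanφ'] / Σ W_i sinα_i, with Δl_i = b_i / cosα_i.
Slice 1: Δl = 1.5/cos(-3.9°) = 1.503 m; N'_1 = 29·cos(-3.9°) − 9·1.503 = 15.4; c'Δl = 16.99; W sinα = -2.0
Slice 2: Δl = 1.9/cos2.4° = 1.902 m; N'_2 = 114·cos2.4° − 5·1.902 = 104.4; c'Δl = 21.49; W sinα = 4.8
Slice 3: Δl = 3.1/cos11.9° = 3.168 m; N'_3 = 351·cos11.9° − 53·3.168 = 175.5; c'Δl = 35.80; W sinα = 72.4
Slice 4: Δl = 1.4/cos20.7° = 1.497 m; N'_4 = 140·cos20.7° − 31·1.497 = 84.6; c'Δl = 16.91; W sinα = 49.5
Slice 5: Δl = 1.7/cos27.0° = 1.908 m; N'_5 = 147·cos27.0° − 12·1.908 = 108.1; c'Δl = 21.56; W sinα = 66.7
Slice 6: Δl = 2.0/cos35.1° = 2.445 m; N'_6 = 127·cos35.1° − 15·2.445 = 67.2; c'Δl = 27.62; W sinα = 73.0
Slice 7: Δl = 2.3/cos45.7° = 3.293 m; N'_7 = 61·cos45.7° − 6·3.293 = 22.8; c'Δl = 37.21; W sinα = 43.7
Σc'Δl = 177.6 kN/m; ΣN' = 578.1 kN/m; ΣW sinα = 308.1 kN/m
Resisting = 177.6 + 578.1·tan32.8° = 177.6 + 372.5 = 550.1 kN/m
FS = 550.1 / 308.1 = 1.786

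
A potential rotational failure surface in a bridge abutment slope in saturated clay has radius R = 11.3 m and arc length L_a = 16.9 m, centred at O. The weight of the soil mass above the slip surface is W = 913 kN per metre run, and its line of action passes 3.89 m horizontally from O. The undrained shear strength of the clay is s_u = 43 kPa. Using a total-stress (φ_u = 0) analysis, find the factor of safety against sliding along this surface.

Taking moments about the centre O, the resisting moment is provided by the undrained shear strength acting along the arc:
M_R = s_u·L_a·R = 43·16.90·11.3 = 8211.7 kN·m/m
M_D = W·d = 913·3.89 = 3551.6 kN·m/m
FS = M_R / M_D = 8211.7 / 3551.6 = 2.312

FS = 2.31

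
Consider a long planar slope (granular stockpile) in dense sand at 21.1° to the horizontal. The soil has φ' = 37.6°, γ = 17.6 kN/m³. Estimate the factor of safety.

For a dry cohesionless infinite slope the factor of safety is FS = tanφ' / tanβ.
FS = tan37.6° / tan21.1° = 0.7701 / 0.3859 = 1.996

FS = 2.00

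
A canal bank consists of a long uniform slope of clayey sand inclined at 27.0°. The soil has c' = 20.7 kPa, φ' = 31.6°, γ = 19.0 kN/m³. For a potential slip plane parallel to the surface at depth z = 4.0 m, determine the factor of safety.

FS = 1.88

For an infinite slope with a slip plane parallel to the surface (no pore pressure): FS = [c' + γz cos²β tanφ'] / [γz sinβ cosβ].
γz = 19.0·4.0 = 76.00 kN/m²
Numerator = 20.7 + 76.00·cos²27.0°·tan31.6° = 20.7 + 76.00·0.7939·0.6152 = 57.819 kPa
Denominator = 76.00·sin27.0°·cos27.0° = 76.00·0.4540·0.8910 = 30.743 kPa
FS = 57.819 / 30.743 = 1.881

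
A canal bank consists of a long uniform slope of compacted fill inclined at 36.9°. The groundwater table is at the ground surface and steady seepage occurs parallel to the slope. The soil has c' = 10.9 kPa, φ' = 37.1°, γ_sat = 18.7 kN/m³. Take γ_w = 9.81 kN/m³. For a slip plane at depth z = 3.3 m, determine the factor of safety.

With seepage parallel to the slope and the water table at the surface, the effective normal stress on the slip plane uses the buoyant unit weight γ' = γ_sat − γ_w while the driving shear stress uses γ_sat:
FS = [c' + γ' z cos²β tanφ'] / [γ_sat z sinβ cosβ]
γ' = 18.7 − 9.81 = 8.89 kN/m³
Numerator = 10.9 + 8.89·3.3·cos²36.9°·tan37.1° = 10.9 + 8.89·3.3·0.6395·0.7563 = 25.089 kPa
Denominator = 18.7·3.3·sin36.9°·cos36.9° = 18.7·3.3·0.6004·0.7997 = 29.630 kPa
FS = 25.089 / 29.630 = 0.847

FS = 0.85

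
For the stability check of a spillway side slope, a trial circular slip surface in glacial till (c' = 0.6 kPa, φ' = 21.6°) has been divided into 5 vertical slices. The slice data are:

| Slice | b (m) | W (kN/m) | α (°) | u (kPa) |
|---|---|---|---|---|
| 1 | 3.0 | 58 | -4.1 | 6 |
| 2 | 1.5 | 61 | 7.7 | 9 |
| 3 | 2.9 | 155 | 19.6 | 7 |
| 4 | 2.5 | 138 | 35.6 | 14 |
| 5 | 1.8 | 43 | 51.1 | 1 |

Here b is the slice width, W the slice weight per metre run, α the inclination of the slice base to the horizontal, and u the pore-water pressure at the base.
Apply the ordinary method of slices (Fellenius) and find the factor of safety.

Ordinary method of slices: FS = Σ[c'·Δl_i + (W_i cosα_i − u_i·Δl_i)·tanφ'] / Σ W_i sinα_i, with Δl_i = b_i / cosα_i.
Slice 1: Δl = 3.0/cos(-4.1°) = 3.008 m; N'_1 = 58·cos(-4.1°) − 6·3.008 = 39.8; c'Δl = 1.80; W sinα = -4.1
Slice 2: Δl = 1.5/cos7.7° = 1.514 m; N'_2 = 61·cos7.7° − 9·1.514 = 46.8; c'Δl = 0.91; W sinα = 8.2
Slice 3: Δl = 2.9/cos19.6° = 3.078 m; N'_3 = 155·cos19.6° − 7·3.078 = 124.5; c'Δl = 1.85; W sinα = 52.0
Slice 4: Δl = 2.5/cos35.6° = 3.075 m; N'_4 = 138·cos35.6° − 14·3.075 = 69.2; c'Δl = 1.84; W sinα = 80.3
Slice 5: Δl = 1.8/cos51.1° = 2.866 m; N'_5 = 43·cos51.1° − 1·2.866 = 24.1; c'Δl = 1.72; W sinα = 33.5
Σc'Δl = 8.1 kN/m; ΣN' = 304.4 kN/m; ΣW sinα = 169.8 kN/m
Resisting = 8.1 + 304.4·tan21.6° = 8.1 + 120.5 = 128.6 kN/m
FS = 128.6 / 169.8 = 0.758

FS = 0.76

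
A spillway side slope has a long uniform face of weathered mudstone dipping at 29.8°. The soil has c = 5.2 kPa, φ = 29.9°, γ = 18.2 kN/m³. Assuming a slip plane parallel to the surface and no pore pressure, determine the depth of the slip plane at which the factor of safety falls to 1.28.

Setting FS = 1.28 in FS = [c + γz cos²β tanφ] / [γz sinβ cosβ] and solving for z:
z = c / [γ cosβ (FS·sinβ − cosβ·tanφ)]
  = 5.2 / [18.2·cos29.8°·(1.28·sin29.8° − cos29.8°·tan29.9°)]
  = 5.2 / [18.2·0.8678·(1.28·0.4970 − 0.8678·0.5750)]
  = 5.2 / 2.1659 = 2.401 m

z = 2.40 m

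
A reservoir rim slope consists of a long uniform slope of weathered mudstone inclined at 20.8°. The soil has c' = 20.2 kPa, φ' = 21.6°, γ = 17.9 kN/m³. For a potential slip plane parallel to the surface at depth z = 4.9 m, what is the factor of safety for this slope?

FS = 1.74

For an infinite slope with a slip plane parallel to the surface (no pore pressure): FS = [c' + γz cos²β tanφ'] / [γz sinβ cosβ].
γz = 17.9·4.9 = 87.71 kN/m²
Numerator = 20.2 + 87.71·cos²20.8°·tan21.6° = 20.2 + 87.71·0.8739·0.3959 = 50.548 kPa
Denominator = 87.71·sin20.8°·cos20.8° = 87.71·0.3551·0.9348 = 29.116 kPa
FS = 50.548 / 29.116 = 1.736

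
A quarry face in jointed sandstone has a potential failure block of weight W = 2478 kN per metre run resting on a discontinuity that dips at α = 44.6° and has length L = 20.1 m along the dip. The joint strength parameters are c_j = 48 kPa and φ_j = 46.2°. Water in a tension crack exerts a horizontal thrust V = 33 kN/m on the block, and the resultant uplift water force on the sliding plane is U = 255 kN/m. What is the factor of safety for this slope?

FS = 1.43

Resolving the block weight along and normal to the plane and applying the Mohr–Coulomb strength on the joint:
N' = W cosα − U − V sinα = 2478·cos44.6° − 255 − 33·sin44.6° = 1486.2 kN/m
Driving force T = W sinα + V cosα = 2478·sin44.6° + 33·cos44.6° = 1763.4 kN/m
Resisting force R = c_j·L + N'·tanφ_j = 48·20.1 + 1486.2·tan46.2° = 964.8 + 1549.8 = 2514.6 kN/m
FS = R / T = 2514.6 / 1763.4 = 1.426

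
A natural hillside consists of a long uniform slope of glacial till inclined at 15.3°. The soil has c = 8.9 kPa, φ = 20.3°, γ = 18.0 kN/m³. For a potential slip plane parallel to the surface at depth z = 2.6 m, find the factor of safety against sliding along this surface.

FS = 2.10

For an infinite slope with a slip plane parallel to the surface (no pore pressure): FS = [c + γz cos²β tanφ] / [γz sinβ cosβ].
γz = 18.0·2.6 = 46.80 kN/m²
Numerator = 8.9 + 46.80·cos²15.3°·tan20.3° = 8.9 + 46.80·0.9304·0.3699 = 25.006 kPa
Denominator = 46.80·sin15.3°·cos15.3° = 46.80·0.2639·0.9646 = 11.912 kPa
FS = 25.006 / 11.912 = 2.099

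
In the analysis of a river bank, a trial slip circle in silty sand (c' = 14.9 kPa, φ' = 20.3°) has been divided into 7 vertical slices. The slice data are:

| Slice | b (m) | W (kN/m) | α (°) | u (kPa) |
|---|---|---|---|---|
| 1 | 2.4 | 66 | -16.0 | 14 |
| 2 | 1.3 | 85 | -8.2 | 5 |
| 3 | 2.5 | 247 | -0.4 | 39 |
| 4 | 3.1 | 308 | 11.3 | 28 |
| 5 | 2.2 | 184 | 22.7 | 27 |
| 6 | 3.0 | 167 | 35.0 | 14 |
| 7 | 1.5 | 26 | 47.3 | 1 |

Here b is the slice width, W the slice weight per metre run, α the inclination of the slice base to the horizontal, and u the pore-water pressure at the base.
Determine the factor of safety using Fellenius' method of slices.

Ordinary method of slices: FS = Σ[c'·Δl_i + (W_i cosα_i − u_i·Δl_i)·tanφ'] / Σ W_i sinα_i, with Δl_i = b_i / cosα_i.
Slice 1: Δl = 2.4/cos(-16.0°) = 2.497 m; N'_1 = 66·cos(-16.0°) − 14·2.497 = 28.5; c'Δl = 37.20; W sinα = -18.2
Slice 2: Δl = 1.3/cos(-8.2°) = 1.313 m; N'_2 = 85·cos(-8.2°) − 5·1.313 = 77.6; c'Δl = 19.57; W sinα = -12.1
Slice 3: Δl = 2.5/cos(-0.4°) = 2.500 m; N'_3 = 247·cos(-0.4°) − 39·2.500 = 149.5; c'Δl = 37.25; W sinα = -1.7
Slice 4: Δl = 3.1/cos11.3° = 3.161 m; N'_4 = 308·cos11.3° − 28·3.161 = 213.5; c'Δl = 47.10; W sinα = 60.4
Slice 5: Δl = 2.2/cos22.7° = 2.385 m; N'_5 = 184·cos22.7° − 27·2.385 = 105.4; c'Δl = 35.53; W sinα = 71.0
Slice 6: Δl = 3.0/cos35.0° = 3.662 m; N'_6 = 167·cos35.0° − 14·3.662 = 85.5; c'Δl = 54.57; W sinα = 95.8
Slice 7: Δl = 1.5/cos47.3° = 2.212 m; N'_7 = 26·cos47.3° − 1·2.212 = 15.4; c'Δl = 32.96; W sinα = 19.1
Σc'Δl = 264.2 kN/m; ΣN' = 675.4 kN/m; ΣW sinα = 214.2 kN/m
Resisting = 264.2 + 675.4·tan20.3° = 264.2 + 249.8 = 514.0 kN/m
FS = 514.0 / 214.2 = 2.400

FS = 2.40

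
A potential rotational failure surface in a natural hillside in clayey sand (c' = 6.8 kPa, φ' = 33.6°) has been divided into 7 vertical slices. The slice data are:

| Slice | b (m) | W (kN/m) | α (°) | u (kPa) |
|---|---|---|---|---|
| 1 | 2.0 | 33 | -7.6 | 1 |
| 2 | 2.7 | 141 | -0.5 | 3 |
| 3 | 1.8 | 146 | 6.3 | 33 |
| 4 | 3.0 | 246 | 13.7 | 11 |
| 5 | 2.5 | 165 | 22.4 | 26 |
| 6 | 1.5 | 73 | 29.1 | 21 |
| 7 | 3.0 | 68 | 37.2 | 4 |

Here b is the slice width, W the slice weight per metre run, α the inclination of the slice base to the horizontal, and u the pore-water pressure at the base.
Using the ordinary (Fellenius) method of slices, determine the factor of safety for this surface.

Ordinary method of slices: FS = Σ[c'·Δl_i + (W_i cosα_i − u_i·Δl_i)·tanφ'] / Σ W_i sinα_i, with Δl_i = b_i / cosα_i.
Slice 1: Δl = 2.0/cos(-7.6°) = 2.018 m; N'_1 = 33·cos(-7.6°) − 1·2.018 = 30.7; c'Δl = 13.72; W sinα = -4.4
Slice 2: Δl = 2.7/cos(-0.5°) = 2.700 m; N'_2 = 141·cos(-0.5°) − 3·2.700 = 132.9; c'Δl = 18.36; W sinα = -1.2
Slice 3: Δl = 1.8/cos6.3° = 1.811 m; N'_3 = 146·cos6.3° − 33·1.811 = 85.4; c'Δl = 12.31; W sinα = 16.0
Slice 4: Δl = 3.0/cos13.7° = 3.088 m; N'_4 = 246·cos13.7° − 11·3.088 = 205.0; c'Δl = 21.00; W sinα = 58.3
Slice 5: Δl = 2.5/cos22.4° = 2.704 m; N'_5 = 165·cos22.4° − 26·2.704 = 82.2; c'Δl = 18.39; W sinα = 62.9
Slice 6: Δl = 1.5/cos29.1° = 1.717 m; N'_6 = 73·cos29.1° − 21·1.717 = 27.7; c'Δl = 11.67; W sinα = 35.5
Slice 7: Δl = 3.0/cos37.2° = 3.766 m; N'_7 = 68·cos37.2° − 4·3.766 = 39.1; c'Δl = 25.61; W sinα = 41.1
Σc'Δl = 121.1 kN/m; ΣN' = 603.1 kN/m; ΣW sinα = 208.2 kN/m
Resisting = 121.1 + 603.1·tan33.6° = 121.1 + 400.7 = 521.7 kN/m
FS = 521.7 / 208.2 = 2.506

FS = 2.51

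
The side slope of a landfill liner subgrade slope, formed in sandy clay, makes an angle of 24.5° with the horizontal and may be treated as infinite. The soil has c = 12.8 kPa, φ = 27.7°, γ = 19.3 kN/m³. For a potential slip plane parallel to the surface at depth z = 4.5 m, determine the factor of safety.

FS = 1.54

For an infinite slope with a slip plane parallel to the surface (no pore pressure): FS = [c + γz cos²β tanφ] / [γz sinβ cosβ].
γz = 19.3·4.5 = 86.85 kN/m²
Numerator = 12.8 + 86.85·cos²24.5°·tan27.7° = 12.8 + 86.85·0.8280·0.5250 = 50.556 kPa
Denominator = 86.85·sin24.5°·cos24.5° = 86.85·0.4147·0.9100 = 32.773 kPa
FS = 50.556 / 32.773 = 1.543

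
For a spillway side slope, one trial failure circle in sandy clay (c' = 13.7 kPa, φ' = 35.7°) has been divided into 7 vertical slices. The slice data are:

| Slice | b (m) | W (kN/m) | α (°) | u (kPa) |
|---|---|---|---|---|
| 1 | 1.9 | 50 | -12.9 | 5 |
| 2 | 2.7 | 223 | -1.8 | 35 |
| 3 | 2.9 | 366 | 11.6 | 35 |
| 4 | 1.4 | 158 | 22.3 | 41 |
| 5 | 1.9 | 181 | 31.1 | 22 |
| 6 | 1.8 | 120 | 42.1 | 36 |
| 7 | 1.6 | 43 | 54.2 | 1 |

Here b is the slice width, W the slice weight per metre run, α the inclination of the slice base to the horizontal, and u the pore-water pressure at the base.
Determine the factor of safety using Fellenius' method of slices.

FS = 2.11

Ordinary method of slices: FS = Σ[c'·Δl_i + (W_i cosα_i − u_i·Δl_i)·tanφ'] / Σ W_i sinα_i, with Δl_i = b_i / cosα_i.
Slice 1: Δl = 1.9/cos(-12.9°) = 1.949 m; N'_1 = 50·cos(-12.9°) − 5·1.949 = 39.0; c'Δl = 26.70; W sinα = -11.2
Slice 2: Δl = 2.7/cos(-1.8°) = 2.701 m; N'_2 = 223·cos(-1.8°) − 35·2.701 = 128.3; c'Δl = 37.01; W sinα = -7.0
Slice 3: Δl = 2.9/cos11.6° = 2.960 m; N'_3 = 366·cos11.6° − 35·2.960 = 254.9; c'Δl = 40.56; W sinα = 73.6
Slice 4: Δl = 1.4/cos22.3° = 1.513 m; N'_4 = 158·cos22.3° − 41·1.513 = 84.1; c'Δl = 20.73; W sinα = 60.0
Slice 5: Δl = 1.9/cos31.1° = 2.219 m; N'_5 = 181·cos31.1° − 22·2.219 = 106.2; c'Δl = 30.40; W sinα = 93.5
Slice 6: Δl = 1.8/cos42.1° = 2.426 m; N'_6 = 120·cos42.1° − 36·2.426 = 1.7; c'Δl = 33.24; W sinα = 80.5
Slice 7: Δl = 1.6/cos54.2° = 2.735 m; N'_7 = 43·cos54.2° − 1·2.735 = 22.4; c'Δl = 37.47; W sinα = 34.9
Σc'Δl = 226.1 kN/m; ΣN' = 636.7 kN/m; ΣW sinα = 324.2 kN/m
Resisting = 226.1 + 636.7·tan35.7° = 226.1 + 457.5 = 683.6 kN/m
FS = 683.6 / 324.2 = 2.109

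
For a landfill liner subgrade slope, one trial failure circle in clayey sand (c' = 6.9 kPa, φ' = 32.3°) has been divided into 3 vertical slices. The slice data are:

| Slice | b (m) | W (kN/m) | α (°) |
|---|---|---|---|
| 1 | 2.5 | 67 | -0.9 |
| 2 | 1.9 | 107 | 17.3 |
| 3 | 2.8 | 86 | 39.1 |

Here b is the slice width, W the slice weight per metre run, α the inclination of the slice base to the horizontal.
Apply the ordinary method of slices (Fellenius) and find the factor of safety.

Ordinary method of slices: FS = Σ[c'·Δl_i + (W_i cosα_i)·tanφ'] / Σ W_i sinα_i, with Δl_i = b_i / cosα_i.
Slice 1: Δl = 2.5/cos(-0.9°) = 2.500 m; N'_1 = 67·cos(-0.9°) = 67.0; c'Δl = 17.25; W sinα = -1.1
Slice 2: Δl = 1.9/cos17.3° = 1.990 m; N'_2 = 107·cos17.3° = 102.2; c'Δl = 13.73; W sinα = 31.8
Slice 3: Δl = 2.8/cos39.1° = 3.608 m; N'_3 = 86·cos39.1° = 66.7; c'Δl = 24.90; W sinα = 54.2
Σc'Δl = 55.9 kN/m; ΣN' = 235.9 kN/m; ΣW sinα = 85.0 kN/m
Resisting = 55.9 + 235.9·tan32.3° = 55.9 + 149.1 = 205.0 kN/m
FS = 205.0 / 85.0 = 2.412

FS = 2.41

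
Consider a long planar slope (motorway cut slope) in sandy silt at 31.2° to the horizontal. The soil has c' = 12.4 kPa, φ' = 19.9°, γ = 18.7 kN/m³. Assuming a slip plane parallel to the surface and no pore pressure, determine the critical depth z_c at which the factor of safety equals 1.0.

z_c = 3.72 m

Setting FS = 1.00 in FS = [c' + γz cos²β tanφ'] / [γz sinβ cosβ] and solving for z:
z = c' / [γ cosβ (FS·sinβ − cosβ·tanφ')]
  = 12.4 / [18.7·cos31.2°·(1.00·sin31.2° − cos31.2°·tan19.9°)]
  = 12.4 / [18.7·0.8554·(1.00·0.5180 − 0.8554·0.3620)]
  = 12.4 / 3.3333 = 3.720 m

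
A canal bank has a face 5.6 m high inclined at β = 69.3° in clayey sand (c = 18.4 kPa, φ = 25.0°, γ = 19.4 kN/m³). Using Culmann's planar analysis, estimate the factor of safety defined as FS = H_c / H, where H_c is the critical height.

FS = 2.02

H_c = (4c/γ) · sinβ cosφ / [1 − cos(β − φ)]
    = (4·18.4/19.4) · sin69.3°·cos25.0° / [1 − cos44.3°]
    = 3.794 · 0.8478 / 0.2843 = 11.31 m
FS = H_c / H = 11.31 / 5.6 = 2.020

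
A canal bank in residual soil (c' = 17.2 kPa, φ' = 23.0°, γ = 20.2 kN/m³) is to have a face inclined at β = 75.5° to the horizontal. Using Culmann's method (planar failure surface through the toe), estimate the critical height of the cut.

H_c = 7.76 m

Culmann's analysis gives the critical failure plane at α_cr = (β + φ')/2 = (75.5 + 23.0)/2 = 49.2°, and the critical height
H_c = (4c'/γ) · sinβ cosφ' / [1 − cos(β − φ')]
    = (4·17.2/20.2) · sin75.5°·cos23.0° / [1 − cos(52.5°)]
    = 3.406 · 0.9681·0.9205 / [1 − 0.6088]
    = 3.406 · 0.8912 / 0.3912
    = 7.76 m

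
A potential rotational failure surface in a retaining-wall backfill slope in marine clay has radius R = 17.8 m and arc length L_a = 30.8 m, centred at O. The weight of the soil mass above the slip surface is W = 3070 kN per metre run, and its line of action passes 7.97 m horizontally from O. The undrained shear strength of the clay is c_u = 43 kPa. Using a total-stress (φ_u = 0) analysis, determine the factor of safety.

FS = 0.96

Taking moments about the centre O, the resisting moment is provided by the undrained shear strength acting along the arc:
M_R = c_u·L_a·R = 43·30.80·17.8 = 23574.3 kN·m/m
M_D = W·d = 3070·7.97 = 24467.9 kN·m/m
FS = M_R / M_D = 23574.3 / 24467.9 = 0.963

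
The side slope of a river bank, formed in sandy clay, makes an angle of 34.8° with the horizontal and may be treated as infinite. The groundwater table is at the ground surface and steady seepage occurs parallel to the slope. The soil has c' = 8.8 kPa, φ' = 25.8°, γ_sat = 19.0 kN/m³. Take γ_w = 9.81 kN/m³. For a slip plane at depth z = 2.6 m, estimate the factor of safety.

FS = 0.72

With seepage parallel to the slope and the water table at the surface, the effective normal stress on the slip plane uses the buoyant unit weight γ' = γ_sat − γ_w while the driving shear stress uses γ_sat:
FS = [c' + γ' z cos²β tanφ'] / [γ_sat z sinβ cosβ]
γ' = 19.0 − 9.81 = 9.19 kN/m³
Numerator = 8.8 + 9.19·2.6·cos²34.8°·tan25.8° = 8.8 + 9.19·2.6·0.6743·0.4834 = 16.589 kPa
Denominator = 19.0·2.6·sin34.8°·cos34.8° = 19.0·2.6·0.5707·0.8211 = 23.151 kPa
FS = 16.589 / 23.151 = 0.717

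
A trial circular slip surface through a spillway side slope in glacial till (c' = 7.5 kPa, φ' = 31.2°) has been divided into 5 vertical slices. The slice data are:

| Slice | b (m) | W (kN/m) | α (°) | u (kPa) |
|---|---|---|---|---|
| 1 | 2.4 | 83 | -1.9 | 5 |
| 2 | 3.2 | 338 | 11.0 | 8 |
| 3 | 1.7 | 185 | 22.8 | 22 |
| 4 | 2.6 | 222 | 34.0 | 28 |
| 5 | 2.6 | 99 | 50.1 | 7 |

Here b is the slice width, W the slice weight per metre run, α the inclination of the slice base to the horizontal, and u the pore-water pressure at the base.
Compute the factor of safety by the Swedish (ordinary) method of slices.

Ordinary method of slices: FS = Σ[c'·Δl_i + (W_i cosα_i − u_i·Δl_i)·tanφ'] / Σ W_i sinα_i, with Δl_i = b_i / cosα_i.
Slice 1: Δl = 2.4/cos(-1.9°) = 2.401 m; N'_1 = 83·cos(-1.9°) − 5·2.401 = 70.9; c'Δl = 18.01; W sinα = -2.8
Slice 2: Δl = 3.2/cos11.0° = 3.260 m; N'_2 = 338·cos11.0° − 8·3.260 = 305.7; c'Δl = 24.45; W sinα = 64.5
Slice 3: Δl = 1.7/cos22.8° = 1.844 m; N'_3 = 185·cos22.8° − 22·1.844 = 130.0; c'Δl = 13.83; W sinα = 71.7
Slice 4: Δl = 2.6/cos34.0° = 3.136 m; N'_4 = 222·cos34.0° − 28·3.136 = 96.2; c'Δl = 23.52; W sinα = 124.1
Slice 5: Δl = 2.6/cos50.1° = 4.053 m; N'_5 = 99·cos50.1° − 7·4.053 = 35.1; c'Δl = 30.40; W sinα = 75.9
Σc'Δl = 110.2 kN/m; ΣN' = 638.0 kN/m; ΣW sinα = 333.5 kN/m
Resisting = 110.2 + 638.0·tan31.2° = 110.2 + 386.4 = 496.6 kN/m
FS = 496.6 / 333.5 = 1.489

FS = 1.49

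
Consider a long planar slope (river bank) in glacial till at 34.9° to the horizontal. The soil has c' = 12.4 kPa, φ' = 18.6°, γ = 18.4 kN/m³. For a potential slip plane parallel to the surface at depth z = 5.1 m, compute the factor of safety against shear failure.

For an infinite slope with a slip plane parallel to the surface (no pore pressure): FS = [c' + γz cos²β tanφ'] / [γz sinβ cosβ].
γz = 18.4·5.1 = 93.84 kN/m²
Numerator = 12.4 + 93.84·cos²34.9°·tan18.6° = 12.4 + 93.84·0.6726·0.3365 = 33.643 kPa
Denominator = 93.84·sin34.9°·cos34.9° = 93.84·0.5721·0.8202 = 44.034 kPa
FS = 33.643 / 44.034 = 0.764

FS = 0.76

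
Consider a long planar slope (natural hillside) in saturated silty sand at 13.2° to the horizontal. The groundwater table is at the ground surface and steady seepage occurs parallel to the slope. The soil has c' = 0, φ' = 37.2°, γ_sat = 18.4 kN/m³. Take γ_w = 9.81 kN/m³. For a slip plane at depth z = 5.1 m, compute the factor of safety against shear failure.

With seepage parallel to the slope and the water table at the surface, the effective normal stress on the slip plane uses the buoyant unit weight γ' = γ_sat − γ_w while the driving shear stress uses γ_sat:
FS = [c' + γ' z cos²β tanφ'] / [γ_sat z sinβ cosβ]
(For c' = 0 this reduces to FS = (γ'/γ_sat)·tanφ'/tanβ.)
γ' = 18.4 − 9.81 = 8.59 kN/m³
Numerator = 0.0 + 8.59·5.1·cos²13.2°·tan37.2° = 0.0 + 8.59·5.1·0.9479·0.7590 = 31.519 kPa
Denominator = 18.4·5.1·sin13.2°·cos13.2° = 18.4·5.1·0.2284·0.9736 = 20.862 kPa
FS = 31.519 / 20.862 = 1.511

FS = 1.51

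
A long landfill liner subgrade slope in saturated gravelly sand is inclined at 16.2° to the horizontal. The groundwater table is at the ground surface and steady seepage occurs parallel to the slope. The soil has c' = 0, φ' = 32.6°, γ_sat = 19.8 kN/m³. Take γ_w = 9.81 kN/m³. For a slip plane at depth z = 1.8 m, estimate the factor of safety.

FS = 1.11

With seepage parallel to the slope and the water table at the surface, the effective normal stress on the slip plane uses the buoyant unit weight γ' = γ_sat − γ_w while the driving shear stress uses γ_sat:
FS = [c' + γ' z cos²β tanφ'] / [γ_sat z sinβ cosβ]
(For c' = 0 this reduces to FS = (γ'/γ_sat)·tanφ'/tanβ.)
γ' = 19.8 − 9.81 = 9.99 kN/m³
Numerator = 0.0 + 9.99·1.8·cos²16.2°·tan32.6° = 0.0 + 9.99·1.8·0.9222·0.6395 = 10.605 kPa
Denominator = 19.8·1.8·sin16.2°·cos16.2° = 19.8·1.8·0.2790·0.9603 = 9.548 kPa
FS = 10.605 / 9.548 = 1.111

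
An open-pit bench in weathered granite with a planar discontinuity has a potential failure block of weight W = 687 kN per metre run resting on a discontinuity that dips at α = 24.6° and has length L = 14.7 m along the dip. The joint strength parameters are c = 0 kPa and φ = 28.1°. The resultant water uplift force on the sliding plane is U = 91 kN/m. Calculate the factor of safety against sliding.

FS = 1.00

Resolving the block weight along and normal to the plane and applying the Mohr–Coulomb strength on the joint:
N' = W cosα − U = 687·cos24.6° − 91 = 533.6 kN/m
Driving force T = W sinα = 687·sin24.6° = 286.0 kN/m
Resisting force R = c·L + N'·tanφ = 0·14.7 + 533.6·tan28.1° = 0.0 + 284.9 = 284.9 kN/m
FS = R / T = 284.9 / 286.0 = 0.996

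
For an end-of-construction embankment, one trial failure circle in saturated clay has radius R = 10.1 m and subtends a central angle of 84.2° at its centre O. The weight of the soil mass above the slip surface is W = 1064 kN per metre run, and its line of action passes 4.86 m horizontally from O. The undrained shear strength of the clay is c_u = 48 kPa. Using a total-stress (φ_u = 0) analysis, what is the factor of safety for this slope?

FS = 1.39

Taking moments about the centre O, the resisting moment is provided by the undrained shear strength acting along the arc:
Arc length L_a = R·θ = 10.1·(84.2°·π/180) = 10.1·1.4696 = 14.84 m
M_R = c_u·L_a·R = 48·14.84·10.1 = 7195.7 kN·m/m
M_D = W·d = 1064·4.86 = 5171.0 kN·m/m
FS = M_R / M_D = 7195.7 / 5171.0 = 1.392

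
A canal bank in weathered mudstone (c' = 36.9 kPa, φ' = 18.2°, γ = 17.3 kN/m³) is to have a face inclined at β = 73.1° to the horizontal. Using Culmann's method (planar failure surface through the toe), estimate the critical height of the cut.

H_c = 18.25 m

Culmann's analysis gives the critical failure plane at α_cr = (β + φ')/2 = (73.1 + 18.2)/2 = 45.6°, and the critical height
H_c = (4c'/γ) · sinβ cosφ' / [1 − cos(β − φ')]
    = (4·36.9/17.3) · sin73.1°·cos18.2° / [1 − cos(54.9°)]
    = 8.532 · 0.9568·0.9500 / [1 − 0.5750]
    = 8.532 · 0.9089 / 0.4250
    = 18.25 m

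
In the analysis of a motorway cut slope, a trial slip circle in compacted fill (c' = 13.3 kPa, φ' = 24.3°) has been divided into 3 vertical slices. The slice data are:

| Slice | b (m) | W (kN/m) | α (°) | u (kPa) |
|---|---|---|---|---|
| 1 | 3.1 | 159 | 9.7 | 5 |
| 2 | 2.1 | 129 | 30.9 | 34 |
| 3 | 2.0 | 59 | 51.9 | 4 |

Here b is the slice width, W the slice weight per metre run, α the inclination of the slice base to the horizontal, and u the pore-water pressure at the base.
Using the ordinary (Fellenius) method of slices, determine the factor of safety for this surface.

Ordinary method of slices: FS = Σ[c'·Δl_i + (W_i cosα_i − u_i·Δl_i)·tanφ'] / Σ W_i sinα_i, with Δl_i = b_i / cosα_i.
Slice 1: Δl = 3.1/cos9.7° = 3.145 m; N'_1 = 159·cos9.7° − 5·3.145 = 141.0; c'Δl = 41.83; W sinα = 26.8
Slice 2: Δl = 2.1/cos30.9° = 2.447 m; N'_2 = 129·cos30.9° − 34·2.447 = 27.5; c'Δl = 32.55; W sinα = 66.2
Slice 3: Δl = 2.0/cos51.9° = 3.241 m; N'_3 = 59·cos51.9° − 4·3.241 = 23.4; c'Δl = 43.11; W sinα = 46.4
Σc'Δl = 117.5 kN/m; ΣN' = 191.9 kN/m; ΣW sinα = 139.5 kN/m
Resisting = 117.5 + 191.9·tan24.3° = 117.5 + 86.7 = 204.1 kN/m
FS = 204.1 / 139.5 = 1.464

FS = 1.46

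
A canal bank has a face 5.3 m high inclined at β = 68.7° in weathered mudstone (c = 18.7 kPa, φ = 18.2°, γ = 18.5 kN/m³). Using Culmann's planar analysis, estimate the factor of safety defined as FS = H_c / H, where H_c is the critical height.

FS = 1.86

H_c = (4c/γ) · sinβ cosφ / [1 − cos(β − φ)]
    = (4·18.7/18.5) · sin68.7°·cos18.2° / [1 − cos50.5°]
    = 4.043 · 0.8851 / 0.3639 = 9.83 m
FS = H_c / H = 9.83 / 5.3 = 1.855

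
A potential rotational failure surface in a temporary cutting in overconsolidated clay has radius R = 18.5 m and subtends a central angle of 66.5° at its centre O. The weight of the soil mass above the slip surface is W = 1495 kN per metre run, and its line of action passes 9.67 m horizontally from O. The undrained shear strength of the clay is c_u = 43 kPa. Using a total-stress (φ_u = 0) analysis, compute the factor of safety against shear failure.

FS = 1.18

Taking moments about the centre O, the resisting moment is provided by the undrained shear strength acting along the arc:
Arc length L_a = R·θ = 18.5·(66.5°·π/180) = 18.5·1.1606 = 21.47 m
M_R = c_u·L_a·R = 43·21.47·18.5 = 17080.9 kN·m/m
M_D = W·d = 1495·9.67 = 14456.6 kN·m/m
FS = M_R / M_D = 17080.9 / 14456.6 = 1.182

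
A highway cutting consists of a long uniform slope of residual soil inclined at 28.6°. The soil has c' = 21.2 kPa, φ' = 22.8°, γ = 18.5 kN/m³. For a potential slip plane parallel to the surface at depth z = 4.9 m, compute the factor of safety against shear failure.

FS = 1.33

For an infinite slope with a slip plane parallel to the surface (no pore pressure): FS = [c' + γz cos²β tanφ'] / [γz sinβ cosβ].
γz = 18.5·4.9 = 90.65 kN/m²
Numerator = 21.2 + 90.65·cos²28.6°·tan22.8° = 21.2 + 90.65·0.7709·0.4204 = 50.574 kPa
Denominator = 90.65·sin28.6°·cos28.6° = 90.65·0.4787·0.8780 = 38.099 kPa
FS = 50.574 / 38.099 = 1.327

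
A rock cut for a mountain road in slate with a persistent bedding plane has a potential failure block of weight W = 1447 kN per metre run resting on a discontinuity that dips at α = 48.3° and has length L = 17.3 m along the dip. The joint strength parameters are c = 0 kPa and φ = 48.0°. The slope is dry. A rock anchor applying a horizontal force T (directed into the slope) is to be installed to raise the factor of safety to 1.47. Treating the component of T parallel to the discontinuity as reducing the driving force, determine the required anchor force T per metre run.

Resolving forces along and normal to the sliding plane, with the horizontal anchor force T adding T·sinα to the effective normal force and T·cosα acting up the plane against the driving force:
FS = [cL + (W cosα + T sinα) tanφ] / [W sinα − T cosα]
Without the anchor: N' = 962.6 kN/m, driving T_d = 1080.4 kN/m, resisting R = 0·17.3 + 962.6·tan48.0° = 1069.1 kN/m, FS = 0.99.
Setting FS = 1.47 and solving for T:
1.47·(1080.4 − T cos48.3°) = 1069.1 + T sin48.3°·tan48.0°
T·(sin48.3°·tan48.0° + 1.47·cos48.3°) = 1.47·1080.4 − 1069.1
T·(0.7466·1.1106 + 1.47·0.6652) = 1588.2 − 1069.1 = 519.1
T·1.8071 = 519.1
T = 287.3 kN/m

T = 287 kN/m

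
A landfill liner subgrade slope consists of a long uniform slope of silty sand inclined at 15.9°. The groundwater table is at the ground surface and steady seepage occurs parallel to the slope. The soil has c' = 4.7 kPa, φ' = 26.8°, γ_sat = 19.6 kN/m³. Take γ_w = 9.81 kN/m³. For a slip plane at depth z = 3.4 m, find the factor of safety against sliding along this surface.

With seepage parallel to the slope and the water table at the surface, the effective normal stress on the slip plane uses the buoyant unit weight γ' = γ_sat − γ_w while the driving shear stress uses γ_sat:
FS = [c' + γ' z cos²β tanφ'] / [γ_sat z sinβ cosβ]
γ' = 19.6 − 9.81 = 9.79 kN/m³
Numerator = 4.7 + 9.79·3.4·cos²15.9°·tan26.8° = 4.7 + 9.79·3.4·0.9249·0.5051 = 20.252 kPa
Denominator = 19.6·3.4·sin15.9°·cos15.9° = 19.6·3.4·0.2740·0.9617 = 17.558 kPa
FS = 20.252 / 17.558 = 1.153

FS = 1.15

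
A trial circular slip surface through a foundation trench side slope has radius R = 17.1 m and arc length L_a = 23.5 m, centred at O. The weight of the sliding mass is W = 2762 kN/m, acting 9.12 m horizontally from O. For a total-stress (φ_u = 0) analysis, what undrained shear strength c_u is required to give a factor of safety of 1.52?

FS = c_u·L_a·R / (W·d), so c_u = FS·W·d / (L_a·R).
c_u = 1.52·2762·9.12 / (23.50·17.1) = 38287.9 / 401.85 = 95.28 kPa

c_u = 95.3 kPa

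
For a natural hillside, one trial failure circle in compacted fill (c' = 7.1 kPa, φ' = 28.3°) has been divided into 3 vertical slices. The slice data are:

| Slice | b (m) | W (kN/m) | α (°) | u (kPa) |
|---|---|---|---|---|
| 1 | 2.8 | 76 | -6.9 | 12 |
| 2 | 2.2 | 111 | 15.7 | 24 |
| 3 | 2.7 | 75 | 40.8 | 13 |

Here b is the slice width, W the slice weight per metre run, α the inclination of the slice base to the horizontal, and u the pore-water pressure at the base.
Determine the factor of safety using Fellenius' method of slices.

FS = 1.68

Ordinary method of slices: FS = Σ[c'·Δl_i + (W_i cosα_i − u_i·Δl_i)·tanφ'] / Σ W_i sinα_i, with Δl_i = b_i / cosα_i.
Slice 1: Δl = 2.8/cos(-6.9°) = 2.820 m; N'_1 = 76·cos(-6.9°) − 12·2.820 = 41.6; c'Δl = 20.03; W sinα = -9.1
Slice 2: Δl = 2.2/cos15.7° = 2.285 m; N'_2 = 111·cos15.7° − 24·2.285 = 52.0; c'Δl = 16.23; W sinα = 30.0
Slice 3: Δl = 2.7/cos40.8° = 3.567 m; N'_3 = 75·cos40.8° − 13·3.567 = 10.4; c'Δl = 25.32; W sinα = 49.0
Σc'Δl = 61.6 kN/m; ΣN' = 104.0 kN/m; ΣW sinα = 69.9 kN/m
Resisting = 61.6 + 104.0·tan28.3° = 61.6 + 56.0 = 117.6 kN/m
FS = 117.6 / 69.9 = 1.682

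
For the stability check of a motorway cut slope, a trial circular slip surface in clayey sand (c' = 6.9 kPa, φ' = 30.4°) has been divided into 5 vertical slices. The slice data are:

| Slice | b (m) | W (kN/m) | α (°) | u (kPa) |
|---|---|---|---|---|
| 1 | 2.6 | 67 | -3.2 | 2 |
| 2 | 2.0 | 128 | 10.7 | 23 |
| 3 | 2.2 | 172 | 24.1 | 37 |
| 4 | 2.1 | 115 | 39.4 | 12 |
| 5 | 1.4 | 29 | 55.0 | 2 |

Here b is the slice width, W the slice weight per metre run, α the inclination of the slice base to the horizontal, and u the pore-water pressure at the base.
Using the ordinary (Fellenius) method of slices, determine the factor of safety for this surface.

FS = 1.32

Ordinary method of slices: FS = Σ[c'·Δl_i + (W_i cosα_i − u_i·Δl_i)·tanφ'] / Σ W_i sinα_i, with Δl_i = b_i / cosα_i.
Slice 1: Δl = 2.6/cos(-3.2°) = 2.604 m; N'_1 = 67·cos(-3.2°) − 2·2.604 = 61.7; c'Δl = 17.97; W sinα = -3.7
Slice 2: Δl = 2.0/cos10.7° = 2.035 m; N'_2 = 128·cos10.7° − 23·2.035 = 79.0; c'Δl = 14.04; W sinα = 23.8
Slice 3: Δl = 2.2/cos24.1° = 2.410 m; N'_3 = 172·cos24.1° − 37·2.410 = 67.8; c'Δl = 16.63; W sinα = 70.2
Slice 4: Δl = 2.1/cos39.4° = 2.718 m; N'_4 = 115·cos39.4° − 12·2.718 = 56.3; c'Δl = 18.75; W sinα = 73.0
Slice 5: Δl = 1.4/cos55.0° = 2.441 m; N'_5 = 29·cos55.0° − 2·2.441 = 11.8; c'Δl = 16.84; W sinα = 23.8
Σc'Δl = 84.2 kN/m; ΣN' = 276.5 kN/m; ΣW sinα = 187.0 kN/m
Resisting = 84.2 + 276.5·tan30.4° = 84.2 + 162.2 = 246.4 kN/m
FS = 246.4 / 187.0 = 1.318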